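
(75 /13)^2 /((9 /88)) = 55000 /169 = 325.44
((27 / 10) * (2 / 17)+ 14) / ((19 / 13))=9.80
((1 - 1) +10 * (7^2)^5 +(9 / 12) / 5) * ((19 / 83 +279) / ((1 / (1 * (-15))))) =-981996955675746 / 83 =-11831288622599.35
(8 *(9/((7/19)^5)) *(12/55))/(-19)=-112597344/924385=-121.81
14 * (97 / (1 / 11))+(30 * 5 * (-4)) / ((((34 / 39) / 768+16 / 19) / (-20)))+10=7001136172 / 239939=29178.82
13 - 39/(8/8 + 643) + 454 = 300709/644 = 466.94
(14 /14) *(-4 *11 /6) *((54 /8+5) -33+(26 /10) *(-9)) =327.43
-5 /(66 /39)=-65 /22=-2.95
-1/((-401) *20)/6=1/48120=0.00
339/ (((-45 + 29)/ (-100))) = 8475/ 4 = 2118.75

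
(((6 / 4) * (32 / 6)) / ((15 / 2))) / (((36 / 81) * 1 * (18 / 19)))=38 / 15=2.53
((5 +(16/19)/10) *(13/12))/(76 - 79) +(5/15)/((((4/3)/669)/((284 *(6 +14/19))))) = 319991.43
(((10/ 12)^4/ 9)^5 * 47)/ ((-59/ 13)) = -58269500732421875/ 12737657483909441519616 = -0.00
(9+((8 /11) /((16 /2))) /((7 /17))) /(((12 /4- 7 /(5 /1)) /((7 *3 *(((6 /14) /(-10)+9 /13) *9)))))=5664735 /8008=707.38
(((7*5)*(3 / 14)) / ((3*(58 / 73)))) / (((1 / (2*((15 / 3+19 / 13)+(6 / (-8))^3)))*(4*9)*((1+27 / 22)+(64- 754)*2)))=-6725125 / 8776125696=-0.00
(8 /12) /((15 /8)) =16 /45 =0.36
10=10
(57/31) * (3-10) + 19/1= 190/31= 6.13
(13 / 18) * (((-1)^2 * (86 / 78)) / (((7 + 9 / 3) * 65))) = 43 / 35100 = 0.00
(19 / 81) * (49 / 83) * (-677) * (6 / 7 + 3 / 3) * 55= -64379315 / 6723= -9575.98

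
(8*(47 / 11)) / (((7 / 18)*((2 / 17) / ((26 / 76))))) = 255.59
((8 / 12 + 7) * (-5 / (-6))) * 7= 44.72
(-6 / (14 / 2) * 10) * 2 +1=-113 / 7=-16.14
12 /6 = 2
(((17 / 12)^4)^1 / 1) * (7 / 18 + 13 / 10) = 1586899 / 233280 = 6.80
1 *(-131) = -131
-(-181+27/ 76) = 13729/ 76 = 180.64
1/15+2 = 31/15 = 2.07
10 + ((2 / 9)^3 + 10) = 14588 / 729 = 20.01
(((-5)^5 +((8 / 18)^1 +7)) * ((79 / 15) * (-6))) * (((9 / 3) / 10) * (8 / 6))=8866328 / 225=39405.90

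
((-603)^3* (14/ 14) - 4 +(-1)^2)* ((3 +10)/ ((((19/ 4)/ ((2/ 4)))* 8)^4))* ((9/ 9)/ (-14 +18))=-1425165495/ 66724352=-21.36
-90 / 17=-5.29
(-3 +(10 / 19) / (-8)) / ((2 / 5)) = -1165 / 152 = -7.66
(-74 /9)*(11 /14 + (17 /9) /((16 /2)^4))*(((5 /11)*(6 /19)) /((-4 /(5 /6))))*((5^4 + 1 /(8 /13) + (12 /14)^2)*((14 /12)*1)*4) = 5127691319375 /9060581376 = 565.93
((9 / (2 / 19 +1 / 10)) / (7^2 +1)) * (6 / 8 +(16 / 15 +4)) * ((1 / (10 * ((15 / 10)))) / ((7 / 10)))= 6631 / 13650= 0.49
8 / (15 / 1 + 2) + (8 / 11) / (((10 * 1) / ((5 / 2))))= 122 / 187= 0.65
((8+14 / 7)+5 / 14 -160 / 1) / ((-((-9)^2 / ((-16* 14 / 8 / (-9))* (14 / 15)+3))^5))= 134742819252454183 / 437776019616247436250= 0.00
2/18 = 1/9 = 0.11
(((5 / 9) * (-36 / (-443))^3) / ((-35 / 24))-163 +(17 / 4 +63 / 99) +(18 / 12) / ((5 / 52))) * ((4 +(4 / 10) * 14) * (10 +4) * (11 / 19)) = -457931149130808 / 41295695825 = -11089.08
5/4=1.25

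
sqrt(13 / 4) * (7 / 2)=6.31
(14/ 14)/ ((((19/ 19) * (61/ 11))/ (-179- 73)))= -2772/ 61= -45.44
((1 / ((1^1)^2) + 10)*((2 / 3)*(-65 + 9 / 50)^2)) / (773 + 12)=115544891 / 2943750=39.25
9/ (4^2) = 9/ 16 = 0.56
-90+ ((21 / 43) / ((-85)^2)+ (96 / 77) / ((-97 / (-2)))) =-208779035301 / 2320431575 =-89.97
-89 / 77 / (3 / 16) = -1424 / 231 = -6.16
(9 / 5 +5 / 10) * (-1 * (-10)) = 23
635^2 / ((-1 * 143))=-403225 / 143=-2819.76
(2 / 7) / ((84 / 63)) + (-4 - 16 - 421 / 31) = -33.37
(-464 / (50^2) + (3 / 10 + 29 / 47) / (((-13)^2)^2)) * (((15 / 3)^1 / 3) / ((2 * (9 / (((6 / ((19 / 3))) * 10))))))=-311375269 / 1912872975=-0.16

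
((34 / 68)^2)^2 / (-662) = -1 / 10592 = -0.00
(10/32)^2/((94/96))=75/752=0.10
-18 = -18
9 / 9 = 1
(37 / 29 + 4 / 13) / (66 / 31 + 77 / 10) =185070 / 1148719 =0.16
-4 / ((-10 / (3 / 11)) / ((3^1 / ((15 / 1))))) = 0.02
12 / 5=2.40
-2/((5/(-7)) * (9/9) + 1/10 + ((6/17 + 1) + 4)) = -2380/5639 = -0.42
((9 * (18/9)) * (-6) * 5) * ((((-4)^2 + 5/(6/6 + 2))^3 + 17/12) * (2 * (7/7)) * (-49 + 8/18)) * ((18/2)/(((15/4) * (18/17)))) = 17700662276/27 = 655580084.30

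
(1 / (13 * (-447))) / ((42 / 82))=-41 / 122031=-0.00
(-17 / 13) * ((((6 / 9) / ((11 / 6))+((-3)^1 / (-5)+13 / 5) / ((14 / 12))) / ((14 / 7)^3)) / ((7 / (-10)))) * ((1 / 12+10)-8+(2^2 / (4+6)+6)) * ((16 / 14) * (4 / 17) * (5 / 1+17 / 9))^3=22856547500032 / 584251068555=39.12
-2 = -2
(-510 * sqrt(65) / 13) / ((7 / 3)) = -1530 * sqrt(65) / 91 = -135.55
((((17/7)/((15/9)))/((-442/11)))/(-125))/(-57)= -0.00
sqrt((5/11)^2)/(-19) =-5/209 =-0.02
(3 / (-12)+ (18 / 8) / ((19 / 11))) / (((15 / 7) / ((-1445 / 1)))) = -40460 / 57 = -709.82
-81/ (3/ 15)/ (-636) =135/ 212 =0.64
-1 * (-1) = 1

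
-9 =-9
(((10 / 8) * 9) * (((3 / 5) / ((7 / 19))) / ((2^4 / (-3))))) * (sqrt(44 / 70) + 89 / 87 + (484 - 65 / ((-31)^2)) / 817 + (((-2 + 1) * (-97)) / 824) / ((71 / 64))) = -11608690961457 / 1963059363104 - 1539 * sqrt(770) / 15680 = -8.64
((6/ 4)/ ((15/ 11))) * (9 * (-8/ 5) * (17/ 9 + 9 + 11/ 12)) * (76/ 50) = -7106/ 25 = -284.24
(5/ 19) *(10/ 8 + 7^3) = 6885/ 76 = 90.59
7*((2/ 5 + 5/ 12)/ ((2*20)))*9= 1.29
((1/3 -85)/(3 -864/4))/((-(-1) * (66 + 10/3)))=0.01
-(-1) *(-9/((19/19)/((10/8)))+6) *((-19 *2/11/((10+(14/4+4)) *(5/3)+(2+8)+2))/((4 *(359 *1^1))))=63/205348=0.00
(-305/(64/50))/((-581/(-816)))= -388875/1162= -334.66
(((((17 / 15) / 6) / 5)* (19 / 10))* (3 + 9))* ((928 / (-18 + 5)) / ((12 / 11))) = -824296 / 14625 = -56.36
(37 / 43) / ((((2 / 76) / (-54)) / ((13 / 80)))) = -246753 / 860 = -286.92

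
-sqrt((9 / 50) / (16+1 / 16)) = -6 * sqrt(514) / 1285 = -0.11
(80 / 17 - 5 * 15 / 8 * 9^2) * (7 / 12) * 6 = -718445 / 272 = -2641.34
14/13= 1.08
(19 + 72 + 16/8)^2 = 8649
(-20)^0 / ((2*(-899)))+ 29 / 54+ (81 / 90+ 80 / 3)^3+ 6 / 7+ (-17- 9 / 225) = 131730397277 / 6293000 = 20932.85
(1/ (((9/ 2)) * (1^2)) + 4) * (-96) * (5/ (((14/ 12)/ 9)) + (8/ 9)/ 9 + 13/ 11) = -302245312/ 18711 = -16153.35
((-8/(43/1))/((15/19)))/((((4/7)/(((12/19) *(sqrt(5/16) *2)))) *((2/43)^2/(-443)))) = 133343 *sqrt(5)/5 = 59632.80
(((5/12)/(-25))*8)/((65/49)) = -98/975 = -0.10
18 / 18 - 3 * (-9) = 28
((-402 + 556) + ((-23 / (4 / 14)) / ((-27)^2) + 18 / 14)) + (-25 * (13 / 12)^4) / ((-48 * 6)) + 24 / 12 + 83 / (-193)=1265605405535 / 8068128768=156.86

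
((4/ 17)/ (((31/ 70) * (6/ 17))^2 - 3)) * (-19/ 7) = 0.21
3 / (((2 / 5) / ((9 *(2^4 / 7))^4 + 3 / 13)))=83846538765 / 62426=1343134.89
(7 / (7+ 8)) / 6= 7 / 90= 0.08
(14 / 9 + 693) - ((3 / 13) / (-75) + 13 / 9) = 2027359 / 2925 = 693.11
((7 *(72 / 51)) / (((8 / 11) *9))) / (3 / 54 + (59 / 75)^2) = 2.24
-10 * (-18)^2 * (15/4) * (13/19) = -157950/19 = -8313.16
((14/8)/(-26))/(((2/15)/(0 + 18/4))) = -945/416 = -2.27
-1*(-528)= 528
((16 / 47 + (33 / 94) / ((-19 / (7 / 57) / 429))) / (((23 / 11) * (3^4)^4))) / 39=-236291 / 1310290445081358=-0.00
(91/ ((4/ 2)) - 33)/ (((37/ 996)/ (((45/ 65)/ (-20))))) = -11205/ 962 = -11.65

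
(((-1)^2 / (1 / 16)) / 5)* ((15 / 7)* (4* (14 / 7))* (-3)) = -1152 / 7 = -164.57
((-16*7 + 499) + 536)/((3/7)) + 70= 6671/3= 2223.67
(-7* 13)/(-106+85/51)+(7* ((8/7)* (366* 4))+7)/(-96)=-3641839/30048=-121.20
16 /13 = 1.23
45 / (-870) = -3 / 58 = -0.05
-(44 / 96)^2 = -121 / 576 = -0.21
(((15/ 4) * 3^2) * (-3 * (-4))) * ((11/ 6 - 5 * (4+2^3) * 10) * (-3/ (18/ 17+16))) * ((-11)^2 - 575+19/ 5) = -11124561303/ 580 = -19180278.11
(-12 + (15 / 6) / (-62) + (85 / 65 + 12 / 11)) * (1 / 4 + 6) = -4274175 / 70928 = -60.26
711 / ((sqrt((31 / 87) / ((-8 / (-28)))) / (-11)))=-7821 * sqrt(37758) / 217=-7003.37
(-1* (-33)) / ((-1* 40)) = -33 / 40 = -0.82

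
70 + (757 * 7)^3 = 148792745969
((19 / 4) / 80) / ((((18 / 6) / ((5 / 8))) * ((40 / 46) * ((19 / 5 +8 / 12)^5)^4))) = 9687581273632049560546875 / 6804966731167919456990160258258083022848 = 0.00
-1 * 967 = -967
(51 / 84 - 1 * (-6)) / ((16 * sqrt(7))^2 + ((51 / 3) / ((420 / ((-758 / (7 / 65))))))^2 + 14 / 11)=6282045 / 78876307427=0.00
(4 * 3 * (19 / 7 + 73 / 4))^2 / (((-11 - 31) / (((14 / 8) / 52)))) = -1033707 / 20384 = -50.71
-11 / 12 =-0.92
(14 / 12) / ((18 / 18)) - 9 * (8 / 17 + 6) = -5821 / 102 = -57.07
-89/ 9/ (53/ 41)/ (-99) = 3649/ 47223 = 0.08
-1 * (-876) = 876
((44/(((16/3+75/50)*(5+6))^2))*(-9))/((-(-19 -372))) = -1296/7229981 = -0.00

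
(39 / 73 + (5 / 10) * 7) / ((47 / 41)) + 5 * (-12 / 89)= 1737541 / 610718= 2.85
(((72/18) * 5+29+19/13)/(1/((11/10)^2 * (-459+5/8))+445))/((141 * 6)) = 145535896/1085771033685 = 0.00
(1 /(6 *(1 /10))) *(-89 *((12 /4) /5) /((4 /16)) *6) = -2136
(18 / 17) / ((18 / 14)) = 0.82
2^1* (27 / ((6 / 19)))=171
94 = 94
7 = 7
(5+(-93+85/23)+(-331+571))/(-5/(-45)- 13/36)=-622.78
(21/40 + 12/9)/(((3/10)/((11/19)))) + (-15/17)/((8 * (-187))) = 15598739/4348872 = 3.59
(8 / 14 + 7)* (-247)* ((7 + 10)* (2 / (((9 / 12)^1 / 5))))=-8901880 / 21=-423899.05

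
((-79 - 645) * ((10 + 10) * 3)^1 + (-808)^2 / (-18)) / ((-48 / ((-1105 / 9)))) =-49544885 / 243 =-203888.42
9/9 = 1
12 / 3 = 4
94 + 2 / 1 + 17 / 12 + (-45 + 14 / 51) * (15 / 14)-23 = 37837 / 1428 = 26.50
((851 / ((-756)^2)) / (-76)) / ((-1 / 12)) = 851 / 3619728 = 0.00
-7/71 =-0.10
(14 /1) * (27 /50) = 189 /25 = 7.56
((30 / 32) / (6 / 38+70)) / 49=285 / 1045072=0.00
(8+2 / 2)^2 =81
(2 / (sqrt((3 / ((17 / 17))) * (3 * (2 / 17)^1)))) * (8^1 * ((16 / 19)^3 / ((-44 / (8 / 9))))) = -65536 * sqrt(34) / 2037123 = -0.19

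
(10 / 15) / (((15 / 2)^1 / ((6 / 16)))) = 1 / 30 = 0.03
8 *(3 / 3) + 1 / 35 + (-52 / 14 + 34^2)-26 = 39701 / 35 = 1134.31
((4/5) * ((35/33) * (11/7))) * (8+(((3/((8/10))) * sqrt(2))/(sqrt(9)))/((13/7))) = 35 * sqrt(2)/39+32/3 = 11.94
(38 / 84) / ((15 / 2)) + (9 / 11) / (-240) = 631 / 11088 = 0.06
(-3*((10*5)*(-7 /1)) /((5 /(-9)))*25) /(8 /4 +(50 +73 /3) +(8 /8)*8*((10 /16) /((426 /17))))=-20128500 /32603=-617.38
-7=-7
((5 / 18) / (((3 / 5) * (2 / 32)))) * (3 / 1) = 200 / 9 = 22.22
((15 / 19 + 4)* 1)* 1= 91 / 19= 4.79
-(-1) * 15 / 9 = 5 / 3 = 1.67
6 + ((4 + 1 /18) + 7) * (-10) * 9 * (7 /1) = -6959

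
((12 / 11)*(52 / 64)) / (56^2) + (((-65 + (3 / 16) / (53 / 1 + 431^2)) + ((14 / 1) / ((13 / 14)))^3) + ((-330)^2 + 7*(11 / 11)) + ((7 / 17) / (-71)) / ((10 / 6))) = 6360976924448536737833 / 56658261421681920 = 112269.19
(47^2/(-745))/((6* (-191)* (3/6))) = 0.01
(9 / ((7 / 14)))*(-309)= -5562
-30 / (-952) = 15 / 476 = 0.03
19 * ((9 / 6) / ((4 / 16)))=114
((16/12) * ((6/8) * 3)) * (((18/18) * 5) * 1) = 15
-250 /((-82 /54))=6750 /41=164.63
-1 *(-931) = 931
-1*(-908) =908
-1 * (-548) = 548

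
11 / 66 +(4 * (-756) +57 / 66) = -99758 / 33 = -3022.97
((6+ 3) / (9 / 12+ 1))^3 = 46656 / 343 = 136.02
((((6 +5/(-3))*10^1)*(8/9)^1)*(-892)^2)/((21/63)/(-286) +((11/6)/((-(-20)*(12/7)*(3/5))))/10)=37865968025600/9571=3956323061.92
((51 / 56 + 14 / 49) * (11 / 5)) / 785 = 737 / 219800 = 0.00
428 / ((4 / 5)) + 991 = 1526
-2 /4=-1 /2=-0.50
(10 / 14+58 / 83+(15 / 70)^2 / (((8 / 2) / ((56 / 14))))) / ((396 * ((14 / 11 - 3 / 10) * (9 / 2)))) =118675 / 140994756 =0.00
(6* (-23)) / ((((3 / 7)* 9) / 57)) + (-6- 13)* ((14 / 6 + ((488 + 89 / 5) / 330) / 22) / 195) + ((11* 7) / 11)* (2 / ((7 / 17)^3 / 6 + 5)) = -2129911655706283 / 1045728040500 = -2036.77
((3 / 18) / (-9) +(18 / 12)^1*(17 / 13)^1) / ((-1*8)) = -341 / 1404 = -0.24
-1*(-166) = 166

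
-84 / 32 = -21 / 8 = -2.62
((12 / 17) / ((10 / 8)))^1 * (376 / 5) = 42.47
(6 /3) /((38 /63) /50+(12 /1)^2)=3150 /226819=0.01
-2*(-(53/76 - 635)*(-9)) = 433863/38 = 11417.45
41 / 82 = 0.50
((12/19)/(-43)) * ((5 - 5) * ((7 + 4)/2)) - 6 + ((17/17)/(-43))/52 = -13417/2236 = -6.00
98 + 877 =975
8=8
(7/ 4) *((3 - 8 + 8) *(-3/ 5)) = -3.15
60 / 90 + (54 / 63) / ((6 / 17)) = 65 / 21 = 3.10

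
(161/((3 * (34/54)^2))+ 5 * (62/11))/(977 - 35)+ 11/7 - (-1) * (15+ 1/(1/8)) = 518713897/20962326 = 24.75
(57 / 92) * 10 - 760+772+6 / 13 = 11157 / 598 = 18.66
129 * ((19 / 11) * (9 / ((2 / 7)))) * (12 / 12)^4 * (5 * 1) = 772065 / 22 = 35093.86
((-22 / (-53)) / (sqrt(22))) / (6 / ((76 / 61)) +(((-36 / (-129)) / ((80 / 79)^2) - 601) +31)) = -1307200*sqrt(22) / 39138012339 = -0.00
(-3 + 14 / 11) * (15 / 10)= -57 / 22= -2.59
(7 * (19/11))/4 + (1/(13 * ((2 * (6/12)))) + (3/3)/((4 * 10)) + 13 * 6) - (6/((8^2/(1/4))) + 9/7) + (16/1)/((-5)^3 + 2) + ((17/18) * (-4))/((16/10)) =18279169049/236396160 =77.32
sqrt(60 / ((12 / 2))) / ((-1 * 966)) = -sqrt(10) / 966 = -0.00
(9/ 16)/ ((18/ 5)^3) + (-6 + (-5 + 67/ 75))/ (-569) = 4397773/ 147484800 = 0.03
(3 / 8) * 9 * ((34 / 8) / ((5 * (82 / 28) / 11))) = 35343 / 3280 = 10.78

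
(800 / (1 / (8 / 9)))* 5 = 32000 / 9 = 3555.56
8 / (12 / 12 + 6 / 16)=64 / 11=5.82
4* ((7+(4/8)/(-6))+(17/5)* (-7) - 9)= -1553/15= -103.53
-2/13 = -0.15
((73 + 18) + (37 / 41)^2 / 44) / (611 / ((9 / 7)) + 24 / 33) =60588837 / 316828156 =0.19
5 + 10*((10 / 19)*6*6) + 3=3752 / 19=197.47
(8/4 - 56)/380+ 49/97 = 6691/18430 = 0.36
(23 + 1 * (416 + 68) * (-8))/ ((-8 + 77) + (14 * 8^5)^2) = -3849/ 210453397573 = -0.00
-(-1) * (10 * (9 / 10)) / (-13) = -9 / 13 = -0.69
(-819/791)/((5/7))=-819/565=-1.45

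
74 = 74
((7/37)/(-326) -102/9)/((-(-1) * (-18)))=410129/651348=0.63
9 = 9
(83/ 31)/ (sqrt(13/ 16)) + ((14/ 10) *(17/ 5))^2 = 332 *sqrt(13)/ 403 + 14161/ 625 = 25.63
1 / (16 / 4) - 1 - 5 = -23 / 4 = -5.75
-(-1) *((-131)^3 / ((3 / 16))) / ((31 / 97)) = -3489037232 / 93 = -37516529.38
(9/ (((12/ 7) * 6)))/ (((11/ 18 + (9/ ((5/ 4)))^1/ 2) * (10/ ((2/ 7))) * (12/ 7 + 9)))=21/ 37900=0.00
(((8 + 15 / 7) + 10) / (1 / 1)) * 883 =17786.14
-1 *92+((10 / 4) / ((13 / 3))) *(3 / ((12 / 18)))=-4649 / 52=-89.40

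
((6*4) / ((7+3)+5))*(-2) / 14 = -8 / 35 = -0.23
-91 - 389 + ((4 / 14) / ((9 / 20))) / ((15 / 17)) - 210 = -130274 / 189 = -689.28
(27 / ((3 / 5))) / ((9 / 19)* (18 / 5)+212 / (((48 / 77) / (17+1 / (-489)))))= 6271425 / 805867864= 0.01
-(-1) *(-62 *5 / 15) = -62 / 3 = -20.67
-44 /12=-11 /3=-3.67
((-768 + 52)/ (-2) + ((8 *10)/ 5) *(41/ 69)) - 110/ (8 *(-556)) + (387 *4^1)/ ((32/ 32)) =293949875/ 153456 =1915.53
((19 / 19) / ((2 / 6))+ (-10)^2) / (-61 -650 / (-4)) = 206 / 203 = 1.01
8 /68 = 2 /17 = 0.12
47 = 47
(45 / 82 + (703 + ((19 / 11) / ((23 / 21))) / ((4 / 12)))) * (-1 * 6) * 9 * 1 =-396737379 / 10373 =-38247.12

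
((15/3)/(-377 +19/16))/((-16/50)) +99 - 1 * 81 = 108484/6013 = 18.04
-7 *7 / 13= -49 / 13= -3.77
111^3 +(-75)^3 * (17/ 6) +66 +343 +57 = 345569/ 2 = 172784.50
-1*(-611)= 611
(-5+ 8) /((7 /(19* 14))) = 114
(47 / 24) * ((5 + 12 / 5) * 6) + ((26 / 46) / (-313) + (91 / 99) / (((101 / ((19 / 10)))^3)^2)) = 65780349638207369715006029 / 756546472853483301000000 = 86.95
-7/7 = -1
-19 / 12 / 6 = -19 / 72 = -0.26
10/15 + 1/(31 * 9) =0.67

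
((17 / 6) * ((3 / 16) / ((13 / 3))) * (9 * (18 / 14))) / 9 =459 / 2912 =0.16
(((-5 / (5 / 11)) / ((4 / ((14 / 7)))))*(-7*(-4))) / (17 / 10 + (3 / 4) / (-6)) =-880 / 9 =-97.78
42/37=1.14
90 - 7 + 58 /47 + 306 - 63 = 15380 /47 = 327.23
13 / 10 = 1.30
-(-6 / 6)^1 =1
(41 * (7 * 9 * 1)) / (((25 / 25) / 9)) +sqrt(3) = sqrt(3) +23247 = 23248.73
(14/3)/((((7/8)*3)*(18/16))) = 128/81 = 1.58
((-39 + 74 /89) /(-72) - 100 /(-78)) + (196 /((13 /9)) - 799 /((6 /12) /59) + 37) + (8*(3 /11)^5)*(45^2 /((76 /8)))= -23988065374912183 /254907657576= -94104.92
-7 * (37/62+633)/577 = -274981/35774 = -7.69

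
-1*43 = -43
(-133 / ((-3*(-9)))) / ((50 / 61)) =-8113 / 1350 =-6.01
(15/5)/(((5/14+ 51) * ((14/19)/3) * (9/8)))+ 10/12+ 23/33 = 82651/47454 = 1.74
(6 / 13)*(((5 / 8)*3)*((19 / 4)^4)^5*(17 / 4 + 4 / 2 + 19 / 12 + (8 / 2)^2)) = 6202345620495083101903674165 / 8796093022208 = 705125060050600.39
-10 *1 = -10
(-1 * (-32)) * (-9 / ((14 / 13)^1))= -1872 / 7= -267.43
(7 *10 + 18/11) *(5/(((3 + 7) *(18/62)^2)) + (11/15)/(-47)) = 88744954/209385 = 423.84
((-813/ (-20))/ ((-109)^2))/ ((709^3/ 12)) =2439/ 21171991246745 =0.00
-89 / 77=-1.16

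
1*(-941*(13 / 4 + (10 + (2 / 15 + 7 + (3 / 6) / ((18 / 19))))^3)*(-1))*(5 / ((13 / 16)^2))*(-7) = -846984345115972 / 3080025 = -274992685.16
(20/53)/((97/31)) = 620/5141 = 0.12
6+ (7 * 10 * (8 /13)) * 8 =4558 /13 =350.62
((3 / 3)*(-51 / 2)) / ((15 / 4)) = -34 / 5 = -6.80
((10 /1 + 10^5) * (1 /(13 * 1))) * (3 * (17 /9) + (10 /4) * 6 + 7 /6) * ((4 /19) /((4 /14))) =91709170 /741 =123764.06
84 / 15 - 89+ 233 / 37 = -14264 / 185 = -77.10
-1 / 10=-0.10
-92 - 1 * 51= -143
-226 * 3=-678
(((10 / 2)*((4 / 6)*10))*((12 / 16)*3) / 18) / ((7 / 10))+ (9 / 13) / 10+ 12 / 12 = 19169 / 2730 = 7.02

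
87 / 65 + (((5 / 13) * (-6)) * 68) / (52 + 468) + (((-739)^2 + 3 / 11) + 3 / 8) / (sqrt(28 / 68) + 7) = 690372393709 / 8774480 - 48058705 * sqrt(119) / 72688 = 71467.13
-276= -276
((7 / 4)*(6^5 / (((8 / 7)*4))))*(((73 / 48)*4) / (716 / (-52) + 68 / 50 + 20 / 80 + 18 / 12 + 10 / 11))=-1857.26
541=541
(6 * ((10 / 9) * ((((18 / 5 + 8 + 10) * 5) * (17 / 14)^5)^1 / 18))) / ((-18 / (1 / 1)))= -7099285 / 1210104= -5.87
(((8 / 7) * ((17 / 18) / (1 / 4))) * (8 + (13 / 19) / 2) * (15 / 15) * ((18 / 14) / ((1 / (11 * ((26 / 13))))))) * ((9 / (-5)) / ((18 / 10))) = -948464 / 931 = -1018.76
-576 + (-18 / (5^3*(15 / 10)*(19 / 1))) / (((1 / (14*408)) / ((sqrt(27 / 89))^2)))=-123602688 / 211375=-584.76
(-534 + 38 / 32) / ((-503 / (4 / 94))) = 8525 / 189128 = 0.05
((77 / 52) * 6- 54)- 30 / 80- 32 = -8059 / 104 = -77.49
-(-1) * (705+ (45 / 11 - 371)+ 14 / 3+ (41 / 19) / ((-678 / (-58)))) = 24297796 / 70851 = 342.94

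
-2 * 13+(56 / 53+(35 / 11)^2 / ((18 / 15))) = -635147 / 38478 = -16.51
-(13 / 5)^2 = -169 / 25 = -6.76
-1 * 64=-64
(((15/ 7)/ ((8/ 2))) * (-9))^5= -44840334375/ 17210368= -2605.43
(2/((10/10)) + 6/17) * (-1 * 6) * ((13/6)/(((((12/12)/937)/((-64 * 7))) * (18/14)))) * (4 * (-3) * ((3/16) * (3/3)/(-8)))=47749520/17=2808795.29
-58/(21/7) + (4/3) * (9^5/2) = 118040/3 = 39346.67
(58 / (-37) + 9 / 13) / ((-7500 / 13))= 421 / 277500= 0.00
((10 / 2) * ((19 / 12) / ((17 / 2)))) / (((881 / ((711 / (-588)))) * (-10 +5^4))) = -1501 / 722131032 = -0.00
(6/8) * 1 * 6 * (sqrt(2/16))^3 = 9 * sqrt(2)/64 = 0.20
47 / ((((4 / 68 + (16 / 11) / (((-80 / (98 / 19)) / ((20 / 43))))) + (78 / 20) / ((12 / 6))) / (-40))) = -956.64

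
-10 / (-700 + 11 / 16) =0.01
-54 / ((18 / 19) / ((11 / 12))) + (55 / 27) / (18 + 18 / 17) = -114037 / 2187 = -52.14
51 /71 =0.72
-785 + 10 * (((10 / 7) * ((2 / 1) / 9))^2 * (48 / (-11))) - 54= -12273967 / 14553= -843.40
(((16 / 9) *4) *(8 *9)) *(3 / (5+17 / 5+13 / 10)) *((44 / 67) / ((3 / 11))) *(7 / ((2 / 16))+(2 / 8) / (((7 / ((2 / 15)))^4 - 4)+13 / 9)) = 151810884112138240 / 7109615215243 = 21352.90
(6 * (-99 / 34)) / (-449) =297 / 7633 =0.04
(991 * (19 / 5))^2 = 354531241 / 25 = 14181249.64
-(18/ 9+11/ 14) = -39/ 14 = -2.79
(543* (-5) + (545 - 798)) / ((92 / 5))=-161.30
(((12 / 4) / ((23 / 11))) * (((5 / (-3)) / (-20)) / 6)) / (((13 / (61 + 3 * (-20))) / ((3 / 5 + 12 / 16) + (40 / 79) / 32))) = 913 / 436080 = 0.00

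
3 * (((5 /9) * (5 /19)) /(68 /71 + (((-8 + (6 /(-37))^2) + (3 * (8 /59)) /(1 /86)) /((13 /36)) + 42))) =0.00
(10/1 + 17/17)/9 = 11/9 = 1.22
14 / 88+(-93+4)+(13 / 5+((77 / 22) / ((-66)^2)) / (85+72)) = -589794643 / 6838920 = -86.24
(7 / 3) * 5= 35 / 3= 11.67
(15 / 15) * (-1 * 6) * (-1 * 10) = 60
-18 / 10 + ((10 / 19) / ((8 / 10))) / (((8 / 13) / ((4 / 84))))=-1.75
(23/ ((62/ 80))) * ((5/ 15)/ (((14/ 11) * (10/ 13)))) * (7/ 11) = 598/ 93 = 6.43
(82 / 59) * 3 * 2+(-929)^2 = 50919911 / 59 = 863049.34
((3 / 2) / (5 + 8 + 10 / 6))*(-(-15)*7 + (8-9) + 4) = 243 / 22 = 11.05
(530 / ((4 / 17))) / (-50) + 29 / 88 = -44.72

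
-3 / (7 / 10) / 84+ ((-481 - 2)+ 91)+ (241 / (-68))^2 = -379.49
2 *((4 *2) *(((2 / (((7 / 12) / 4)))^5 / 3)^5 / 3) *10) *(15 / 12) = 9887427074294055289041691800104900596270419148800 / 1341068619663964900807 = 7372797282193937216347373000.00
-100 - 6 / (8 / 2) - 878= -1959 / 2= -979.50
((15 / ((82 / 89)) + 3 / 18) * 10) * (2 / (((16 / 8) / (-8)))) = -161840 / 123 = -1315.77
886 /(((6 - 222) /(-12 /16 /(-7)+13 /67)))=-250295 /202608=-1.24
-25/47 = -0.53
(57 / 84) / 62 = 0.01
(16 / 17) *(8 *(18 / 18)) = 128 / 17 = 7.53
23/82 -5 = -387/82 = -4.72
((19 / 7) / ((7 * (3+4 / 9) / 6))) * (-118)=-121068 / 1519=-79.70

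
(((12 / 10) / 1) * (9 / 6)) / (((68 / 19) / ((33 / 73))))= 5643 / 24820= 0.23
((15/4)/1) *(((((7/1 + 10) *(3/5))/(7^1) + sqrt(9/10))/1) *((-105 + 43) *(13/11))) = -61659/154 - 3627 *sqrt(10)/44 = -661.06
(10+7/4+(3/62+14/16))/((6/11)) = 34573/1488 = 23.23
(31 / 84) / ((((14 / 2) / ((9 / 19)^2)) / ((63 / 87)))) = 0.01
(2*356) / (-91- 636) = -712 / 727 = -0.98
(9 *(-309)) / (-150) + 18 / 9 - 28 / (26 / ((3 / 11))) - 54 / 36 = 67018 / 3575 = 18.75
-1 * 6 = -6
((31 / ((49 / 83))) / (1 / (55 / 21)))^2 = 20026495225 / 1058841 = 18913.60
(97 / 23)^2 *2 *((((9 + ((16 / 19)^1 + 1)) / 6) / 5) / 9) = 1938254 / 1356885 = 1.43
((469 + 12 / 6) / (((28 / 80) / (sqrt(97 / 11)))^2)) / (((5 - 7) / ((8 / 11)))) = -73099200 / 5929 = -12329.09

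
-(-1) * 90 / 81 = 10 / 9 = 1.11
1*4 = 4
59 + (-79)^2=6300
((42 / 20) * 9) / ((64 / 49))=9261 / 640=14.47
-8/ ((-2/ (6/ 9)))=8/ 3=2.67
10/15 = 2/3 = 0.67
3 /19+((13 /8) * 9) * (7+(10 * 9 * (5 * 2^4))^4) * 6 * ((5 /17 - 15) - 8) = -5354457726494131593.99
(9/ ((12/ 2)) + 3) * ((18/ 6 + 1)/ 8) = 9/ 4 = 2.25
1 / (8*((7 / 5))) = 0.09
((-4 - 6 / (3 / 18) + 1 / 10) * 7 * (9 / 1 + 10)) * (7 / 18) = -123823 / 60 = -2063.72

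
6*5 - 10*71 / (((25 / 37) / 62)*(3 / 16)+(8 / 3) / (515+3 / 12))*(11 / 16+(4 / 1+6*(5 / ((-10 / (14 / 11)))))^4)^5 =-274410408866803775160430689844928925 / 18057374882992148197434422935552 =-15196.58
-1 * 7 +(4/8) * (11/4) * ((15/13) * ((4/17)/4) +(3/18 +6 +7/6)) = 16849/5304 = 3.18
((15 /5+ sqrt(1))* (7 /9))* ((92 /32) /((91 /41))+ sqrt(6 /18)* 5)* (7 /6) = 6601 /1404+ 490* sqrt(3) /81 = 15.18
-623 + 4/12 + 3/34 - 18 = -65339/102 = -640.58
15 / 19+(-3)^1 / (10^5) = 1499943 / 1900000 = 0.79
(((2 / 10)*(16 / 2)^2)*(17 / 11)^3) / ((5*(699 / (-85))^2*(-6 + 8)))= 45435424 / 650327931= 0.07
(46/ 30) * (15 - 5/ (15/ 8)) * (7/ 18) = 5957/ 810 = 7.35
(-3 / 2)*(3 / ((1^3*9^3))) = -0.01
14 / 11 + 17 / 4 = 243 / 44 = 5.52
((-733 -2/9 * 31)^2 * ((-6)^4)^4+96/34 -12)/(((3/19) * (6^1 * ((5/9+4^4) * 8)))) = 124708354272222952731/157012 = 794260020076318.71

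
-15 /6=-5 /2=-2.50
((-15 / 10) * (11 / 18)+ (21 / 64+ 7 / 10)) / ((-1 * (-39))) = 107 / 37440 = 0.00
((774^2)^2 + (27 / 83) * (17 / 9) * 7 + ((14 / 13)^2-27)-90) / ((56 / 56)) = 5034178836751394 / 14027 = 358892053664.46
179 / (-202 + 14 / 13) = -2327 / 2612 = -0.89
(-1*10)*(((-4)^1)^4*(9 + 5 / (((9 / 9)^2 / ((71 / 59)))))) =-2268160 / 59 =-38443.39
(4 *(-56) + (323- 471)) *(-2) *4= 2976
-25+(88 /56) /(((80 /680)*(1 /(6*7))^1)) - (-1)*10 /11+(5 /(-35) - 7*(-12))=47799 /77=620.77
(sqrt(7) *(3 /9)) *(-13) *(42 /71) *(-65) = 11830 *sqrt(7) /71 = 440.83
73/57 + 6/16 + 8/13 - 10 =-45817/5928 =-7.73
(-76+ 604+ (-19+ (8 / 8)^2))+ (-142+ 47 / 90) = 33167 / 90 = 368.52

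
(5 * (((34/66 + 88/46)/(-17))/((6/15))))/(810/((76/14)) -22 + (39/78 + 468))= -875425/292085211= -0.00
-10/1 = -10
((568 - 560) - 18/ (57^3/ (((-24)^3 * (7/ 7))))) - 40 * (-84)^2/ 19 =-101824552/ 6859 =-14845.39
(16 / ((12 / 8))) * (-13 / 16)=-26 / 3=-8.67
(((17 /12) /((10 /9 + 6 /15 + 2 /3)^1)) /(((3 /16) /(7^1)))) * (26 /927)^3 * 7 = 2987920 /796597983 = 0.00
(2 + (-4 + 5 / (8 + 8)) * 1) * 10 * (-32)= 540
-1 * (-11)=11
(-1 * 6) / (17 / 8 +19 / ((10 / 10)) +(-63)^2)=-48 / 31921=-0.00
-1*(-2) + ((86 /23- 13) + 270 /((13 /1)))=4039 /299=13.51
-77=-77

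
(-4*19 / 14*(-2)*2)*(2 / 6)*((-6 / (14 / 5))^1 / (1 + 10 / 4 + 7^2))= -304 / 1029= -0.30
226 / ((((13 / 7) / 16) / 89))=2252768 / 13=173289.85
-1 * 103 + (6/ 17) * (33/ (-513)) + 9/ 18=-198689/ 1938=-102.52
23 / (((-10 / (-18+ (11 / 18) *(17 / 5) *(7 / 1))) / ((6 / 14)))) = 7153 / 2100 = 3.41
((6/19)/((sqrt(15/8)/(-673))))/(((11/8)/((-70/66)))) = 150752* sqrt(30)/6897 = 119.72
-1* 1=-1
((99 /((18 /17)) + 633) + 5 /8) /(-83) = -5817 /664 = -8.76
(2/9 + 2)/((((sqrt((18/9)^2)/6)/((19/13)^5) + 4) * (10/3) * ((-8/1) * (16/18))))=-22284891/962703392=-0.02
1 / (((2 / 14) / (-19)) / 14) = -1862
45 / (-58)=-45 / 58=-0.78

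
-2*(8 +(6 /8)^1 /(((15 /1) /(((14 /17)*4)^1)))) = -1388 /85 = -16.33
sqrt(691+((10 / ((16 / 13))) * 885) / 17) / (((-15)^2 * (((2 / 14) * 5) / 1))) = 7 * sqrt(5151034) / 76500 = 0.21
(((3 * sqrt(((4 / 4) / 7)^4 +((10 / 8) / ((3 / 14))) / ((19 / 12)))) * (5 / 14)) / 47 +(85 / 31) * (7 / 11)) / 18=5 * sqrt(3193691) / 3675588 +595 / 6138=0.10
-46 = -46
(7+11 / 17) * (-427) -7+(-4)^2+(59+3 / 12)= -3197.04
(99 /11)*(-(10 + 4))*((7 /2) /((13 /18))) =-7938 /13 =-610.62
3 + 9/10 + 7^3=3469/10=346.90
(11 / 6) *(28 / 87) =154 / 261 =0.59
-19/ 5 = -3.80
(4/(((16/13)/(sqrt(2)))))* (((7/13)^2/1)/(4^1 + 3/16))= 196* sqrt(2)/871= 0.32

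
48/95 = 0.51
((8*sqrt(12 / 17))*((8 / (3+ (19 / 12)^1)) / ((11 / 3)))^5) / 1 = 31701690482688*sqrt(51) / 1377925681928125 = 0.16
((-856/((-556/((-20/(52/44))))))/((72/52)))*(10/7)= -235400/8757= -26.88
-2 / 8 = -0.25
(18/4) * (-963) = -8667/2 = -4333.50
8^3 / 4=128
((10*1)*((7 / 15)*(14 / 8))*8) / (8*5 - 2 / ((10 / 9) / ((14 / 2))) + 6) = 980 / 501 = 1.96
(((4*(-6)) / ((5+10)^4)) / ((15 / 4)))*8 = -256 / 253125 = -0.00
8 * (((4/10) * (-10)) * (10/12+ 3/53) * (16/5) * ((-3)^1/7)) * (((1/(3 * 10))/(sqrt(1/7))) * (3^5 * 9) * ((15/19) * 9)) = 712996992 * sqrt(7)/35245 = 53522.85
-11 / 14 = -0.79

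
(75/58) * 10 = 12.93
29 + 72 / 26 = 413 / 13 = 31.77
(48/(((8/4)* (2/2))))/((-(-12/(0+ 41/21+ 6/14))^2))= -1250/1323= -0.94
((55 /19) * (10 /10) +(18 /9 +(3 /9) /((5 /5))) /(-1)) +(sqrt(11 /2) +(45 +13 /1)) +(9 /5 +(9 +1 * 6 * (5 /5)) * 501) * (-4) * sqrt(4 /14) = -150336 * sqrt(14) /35 +sqrt(22) /2 +3338 /57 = -16010.69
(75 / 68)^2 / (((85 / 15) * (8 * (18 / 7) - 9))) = 4375 / 235824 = 0.02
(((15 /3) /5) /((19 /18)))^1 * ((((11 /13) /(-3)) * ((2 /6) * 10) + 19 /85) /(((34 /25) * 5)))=-7127 /71383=-0.10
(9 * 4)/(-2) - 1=-19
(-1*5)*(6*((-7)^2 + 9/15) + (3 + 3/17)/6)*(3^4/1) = -2052621/17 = -120742.41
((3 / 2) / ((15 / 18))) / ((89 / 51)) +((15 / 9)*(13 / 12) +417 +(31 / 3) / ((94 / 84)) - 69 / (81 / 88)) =799866449 / 2258820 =354.11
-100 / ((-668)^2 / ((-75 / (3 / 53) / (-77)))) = -33125 / 8589812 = -0.00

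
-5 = -5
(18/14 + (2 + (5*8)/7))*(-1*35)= -315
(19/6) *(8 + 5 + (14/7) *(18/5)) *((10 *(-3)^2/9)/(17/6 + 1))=3838/23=166.87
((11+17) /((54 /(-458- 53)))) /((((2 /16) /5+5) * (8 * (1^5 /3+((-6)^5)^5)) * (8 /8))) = 35770 /154291173138428489365743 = 0.00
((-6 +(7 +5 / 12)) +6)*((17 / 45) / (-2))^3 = -437257 / 8748000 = -0.05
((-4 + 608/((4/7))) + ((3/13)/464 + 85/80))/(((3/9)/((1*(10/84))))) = 8000415/21112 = 378.95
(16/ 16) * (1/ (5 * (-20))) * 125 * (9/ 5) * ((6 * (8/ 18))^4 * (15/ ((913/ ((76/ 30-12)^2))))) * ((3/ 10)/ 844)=-0.06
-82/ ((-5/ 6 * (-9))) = -164/ 15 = -10.93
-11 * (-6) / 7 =66 / 7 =9.43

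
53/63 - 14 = -829/63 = -13.16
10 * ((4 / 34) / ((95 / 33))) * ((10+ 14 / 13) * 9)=171072 / 4199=40.74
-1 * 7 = -7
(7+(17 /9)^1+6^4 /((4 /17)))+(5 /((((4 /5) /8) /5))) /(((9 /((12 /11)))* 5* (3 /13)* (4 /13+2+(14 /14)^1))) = 2613244 /473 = 5524.83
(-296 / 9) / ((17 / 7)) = -13.54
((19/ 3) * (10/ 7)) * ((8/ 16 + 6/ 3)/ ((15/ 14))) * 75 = 4750/ 3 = 1583.33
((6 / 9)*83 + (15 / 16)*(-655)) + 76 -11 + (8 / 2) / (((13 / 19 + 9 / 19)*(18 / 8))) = -779635 / 1584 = -492.19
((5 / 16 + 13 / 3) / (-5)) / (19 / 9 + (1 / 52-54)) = 8697 / 485500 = 0.02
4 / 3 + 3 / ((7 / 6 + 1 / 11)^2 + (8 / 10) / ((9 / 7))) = 43112 / 15999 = 2.69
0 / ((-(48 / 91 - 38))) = 0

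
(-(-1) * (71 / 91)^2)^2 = 25411681 / 68574961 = 0.37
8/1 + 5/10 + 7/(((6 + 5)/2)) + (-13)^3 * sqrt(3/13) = 215/22-169 * sqrt(39) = -1045.63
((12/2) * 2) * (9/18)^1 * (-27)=-162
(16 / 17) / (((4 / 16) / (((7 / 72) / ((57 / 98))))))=5488 / 8721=0.63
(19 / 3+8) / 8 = 43 / 24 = 1.79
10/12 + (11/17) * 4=349/102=3.42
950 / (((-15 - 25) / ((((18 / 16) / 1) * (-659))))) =563445 / 32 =17607.66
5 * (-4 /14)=-10 /7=-1.43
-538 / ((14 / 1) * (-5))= 269 / 35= 7.69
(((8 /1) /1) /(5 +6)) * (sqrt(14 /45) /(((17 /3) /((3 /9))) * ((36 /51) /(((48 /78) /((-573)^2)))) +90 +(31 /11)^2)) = 176 * sqrt(70) /23241123795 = 0.00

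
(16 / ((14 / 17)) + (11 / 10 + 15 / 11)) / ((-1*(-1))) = 16857 / 770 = 21.89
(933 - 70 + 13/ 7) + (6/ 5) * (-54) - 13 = 27547/ 35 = 787.06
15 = 15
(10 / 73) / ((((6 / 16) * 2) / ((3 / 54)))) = 20 / 1971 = 0.01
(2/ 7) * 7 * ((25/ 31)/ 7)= 50/ 217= 0.23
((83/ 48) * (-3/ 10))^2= 6889/ 25600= 0.27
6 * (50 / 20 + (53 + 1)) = 339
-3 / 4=-0.75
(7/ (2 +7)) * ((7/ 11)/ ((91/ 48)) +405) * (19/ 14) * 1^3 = 427.85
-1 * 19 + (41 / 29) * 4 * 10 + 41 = 2278 / 29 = 78.55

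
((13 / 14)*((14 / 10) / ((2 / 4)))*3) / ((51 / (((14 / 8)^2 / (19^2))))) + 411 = 201785197 / 490960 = 411.00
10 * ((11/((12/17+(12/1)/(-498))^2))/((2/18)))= 985505895/462722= 2129.80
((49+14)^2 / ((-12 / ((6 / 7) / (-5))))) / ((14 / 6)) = 243 / 10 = 24.30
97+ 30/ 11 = 1097/ 11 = 99.73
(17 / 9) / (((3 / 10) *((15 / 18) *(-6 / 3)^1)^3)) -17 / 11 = -799 / 275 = -2.91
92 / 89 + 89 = 8013 / 89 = 90.03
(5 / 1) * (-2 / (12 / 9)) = -15 / 2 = -7.50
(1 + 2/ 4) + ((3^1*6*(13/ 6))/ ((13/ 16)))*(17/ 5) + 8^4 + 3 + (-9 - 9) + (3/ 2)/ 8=339671/ 80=4245.89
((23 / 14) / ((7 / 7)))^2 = 529 / 196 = 2.70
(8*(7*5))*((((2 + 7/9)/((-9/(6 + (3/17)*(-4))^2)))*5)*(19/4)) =-16625000/289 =-57525.95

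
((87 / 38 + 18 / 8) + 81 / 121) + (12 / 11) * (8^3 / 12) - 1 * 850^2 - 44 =-6644038691 / 9196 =-722492.25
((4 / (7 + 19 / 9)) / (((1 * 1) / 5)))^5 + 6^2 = 10075723236 / 115856201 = 86.97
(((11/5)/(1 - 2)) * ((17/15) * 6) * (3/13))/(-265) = 1122/86125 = 0.01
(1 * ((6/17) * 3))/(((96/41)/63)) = 7749/272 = 28.49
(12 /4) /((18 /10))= 5 /3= 1.67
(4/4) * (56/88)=7/11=0.64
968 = 968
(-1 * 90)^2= 8100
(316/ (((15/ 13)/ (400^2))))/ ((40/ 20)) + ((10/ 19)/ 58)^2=19955086528075/ 910803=21909333.33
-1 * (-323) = 323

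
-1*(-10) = 10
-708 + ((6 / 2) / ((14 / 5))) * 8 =-4896 / 7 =-699.43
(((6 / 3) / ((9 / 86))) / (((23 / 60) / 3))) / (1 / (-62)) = -213280 / 23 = -9273.04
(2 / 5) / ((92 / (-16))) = -8 / 115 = -0.07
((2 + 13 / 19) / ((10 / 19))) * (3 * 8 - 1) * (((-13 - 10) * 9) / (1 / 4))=-485622 / 5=-97124.40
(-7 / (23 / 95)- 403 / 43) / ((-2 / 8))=151456 / 989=153.14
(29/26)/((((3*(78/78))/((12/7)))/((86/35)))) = 4988/3185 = 1.57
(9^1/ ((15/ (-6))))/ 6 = -3/ 5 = -0.60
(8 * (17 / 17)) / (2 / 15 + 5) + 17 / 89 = 11989 / 6853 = 1.75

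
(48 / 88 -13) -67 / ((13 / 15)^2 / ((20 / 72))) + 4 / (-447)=-61893529 / 1661946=-37.24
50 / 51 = 0.98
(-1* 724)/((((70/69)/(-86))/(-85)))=-36517836/7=-5216833.71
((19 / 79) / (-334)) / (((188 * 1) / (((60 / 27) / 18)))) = -95 / 200903004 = -0.00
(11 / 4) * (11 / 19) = 1.59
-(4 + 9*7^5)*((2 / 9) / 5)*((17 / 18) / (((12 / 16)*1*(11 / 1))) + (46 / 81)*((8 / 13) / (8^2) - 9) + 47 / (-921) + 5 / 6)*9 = 1811169860377 / 7111962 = 254665.29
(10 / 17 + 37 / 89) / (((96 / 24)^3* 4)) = 1519 / 387328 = 0.00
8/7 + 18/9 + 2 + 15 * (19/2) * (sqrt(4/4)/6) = 809/28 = 28.89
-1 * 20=-20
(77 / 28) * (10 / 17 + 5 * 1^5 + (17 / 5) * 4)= 17941 / 340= 52.77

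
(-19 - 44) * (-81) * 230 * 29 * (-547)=-18618244470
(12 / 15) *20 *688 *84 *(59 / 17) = 54555648 / 17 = 3209155.76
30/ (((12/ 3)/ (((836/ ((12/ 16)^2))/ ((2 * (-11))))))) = -1520/ 3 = -506.67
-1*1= -1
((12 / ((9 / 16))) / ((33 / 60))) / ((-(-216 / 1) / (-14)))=-2240 / 891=-2.51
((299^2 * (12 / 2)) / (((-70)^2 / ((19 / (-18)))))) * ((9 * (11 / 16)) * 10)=-56054427 / 7840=-7149.80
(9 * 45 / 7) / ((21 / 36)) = 4860 / 49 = 99.18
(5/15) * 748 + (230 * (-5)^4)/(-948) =46309/474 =97.70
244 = 244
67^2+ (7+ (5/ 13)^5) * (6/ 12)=1668035365/ 371293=4492.50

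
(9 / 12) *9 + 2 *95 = 787 / 4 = 196.75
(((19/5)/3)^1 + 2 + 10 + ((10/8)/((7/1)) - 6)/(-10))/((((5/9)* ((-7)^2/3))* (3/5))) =34899/13720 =2.54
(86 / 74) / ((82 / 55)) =2365 / 3034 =0.78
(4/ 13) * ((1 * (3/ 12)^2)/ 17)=1/ 884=0.00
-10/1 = -10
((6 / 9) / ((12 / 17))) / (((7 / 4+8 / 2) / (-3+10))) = 238 / 207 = 1.15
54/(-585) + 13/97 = 263/6305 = 0.04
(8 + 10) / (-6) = -3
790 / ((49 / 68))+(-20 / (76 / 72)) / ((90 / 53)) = 1010292 / 931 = 1085.17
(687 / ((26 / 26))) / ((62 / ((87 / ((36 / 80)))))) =66410 / 31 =2142.26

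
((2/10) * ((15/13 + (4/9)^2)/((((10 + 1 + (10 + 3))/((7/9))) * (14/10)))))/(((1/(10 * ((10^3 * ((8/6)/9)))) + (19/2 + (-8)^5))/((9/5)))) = -1423000/4139363974707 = -0.00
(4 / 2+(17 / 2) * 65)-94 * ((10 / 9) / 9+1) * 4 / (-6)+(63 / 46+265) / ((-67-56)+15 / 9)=2533669079 / 4068792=622.71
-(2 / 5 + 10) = -52 / 5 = -10.40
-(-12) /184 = 0.07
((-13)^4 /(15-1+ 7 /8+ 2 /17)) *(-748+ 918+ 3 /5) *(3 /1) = 9939913464 /10195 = 974979.25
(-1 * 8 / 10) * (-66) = 264 / 5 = 52.80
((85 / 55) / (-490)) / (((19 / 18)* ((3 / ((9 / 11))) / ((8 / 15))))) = -1224 / 2816275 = -0.00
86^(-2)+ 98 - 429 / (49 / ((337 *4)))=-11703.88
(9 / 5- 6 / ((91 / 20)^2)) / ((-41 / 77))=-2.84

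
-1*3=-3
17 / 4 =4.25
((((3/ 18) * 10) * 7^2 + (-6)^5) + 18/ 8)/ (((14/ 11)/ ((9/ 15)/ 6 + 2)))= -203071/ 16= -12691.94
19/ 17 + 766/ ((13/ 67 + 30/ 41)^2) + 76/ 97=9551894103821/ 10663834001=895.73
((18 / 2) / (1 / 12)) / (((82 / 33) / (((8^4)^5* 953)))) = 1957944333512559449604096 / 41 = 47754739841769742673270.63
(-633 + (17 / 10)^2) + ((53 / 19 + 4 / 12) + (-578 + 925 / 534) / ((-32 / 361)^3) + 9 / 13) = 89329580614411849 / 108050841600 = 826736.56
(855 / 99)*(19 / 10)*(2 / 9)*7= 2527 / 99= 25.53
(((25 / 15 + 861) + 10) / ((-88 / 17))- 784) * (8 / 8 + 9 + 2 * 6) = -125741 / 6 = -20956.83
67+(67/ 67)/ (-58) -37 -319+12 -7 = -16473/ 58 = -284.02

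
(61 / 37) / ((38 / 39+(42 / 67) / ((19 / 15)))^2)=150354301149 / 196870604032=0.76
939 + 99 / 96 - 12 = 29697 / 32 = 928.03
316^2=99856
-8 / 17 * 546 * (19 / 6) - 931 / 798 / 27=-2240903 / 2754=-813.69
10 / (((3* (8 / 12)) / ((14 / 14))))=5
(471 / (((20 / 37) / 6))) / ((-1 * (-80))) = 52281 / 800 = 65.35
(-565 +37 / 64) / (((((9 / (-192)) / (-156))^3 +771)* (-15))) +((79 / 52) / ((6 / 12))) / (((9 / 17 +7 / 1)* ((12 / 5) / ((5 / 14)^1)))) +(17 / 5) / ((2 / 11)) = 213467257399906516837 / 11349295258266900480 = 18.81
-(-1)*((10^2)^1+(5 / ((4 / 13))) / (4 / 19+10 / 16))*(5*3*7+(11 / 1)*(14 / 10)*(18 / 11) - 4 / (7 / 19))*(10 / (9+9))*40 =2534603600 / 8001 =316785.85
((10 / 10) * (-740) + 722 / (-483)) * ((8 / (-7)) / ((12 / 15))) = 3581420 / 3381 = 1059.28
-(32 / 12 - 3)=1 / 3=0.33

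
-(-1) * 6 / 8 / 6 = 1 / 8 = 0.12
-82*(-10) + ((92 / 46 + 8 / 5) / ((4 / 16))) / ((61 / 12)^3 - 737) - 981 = -842601191 / 5232775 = -161.02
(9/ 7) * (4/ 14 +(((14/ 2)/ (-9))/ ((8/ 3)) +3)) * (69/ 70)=3.79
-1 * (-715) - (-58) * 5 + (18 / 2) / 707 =710544 / 707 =1005.01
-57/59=-0.97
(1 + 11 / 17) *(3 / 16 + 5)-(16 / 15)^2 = 113317 / 15300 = 7.41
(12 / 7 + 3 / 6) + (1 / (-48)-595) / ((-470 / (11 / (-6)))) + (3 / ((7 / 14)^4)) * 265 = 12052353283 / 947520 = 12719.89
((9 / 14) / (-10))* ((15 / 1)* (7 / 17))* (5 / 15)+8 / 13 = 427 / 884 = 0.48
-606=-606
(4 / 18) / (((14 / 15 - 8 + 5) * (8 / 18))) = -15 / 62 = -0.24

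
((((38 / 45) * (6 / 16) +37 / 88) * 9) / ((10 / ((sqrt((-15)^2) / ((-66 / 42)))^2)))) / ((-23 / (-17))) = 21883743 / 489808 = 44.68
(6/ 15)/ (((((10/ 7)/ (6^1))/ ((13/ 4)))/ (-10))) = -273/ 5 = -54.60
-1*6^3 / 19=-216 / 19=-11.37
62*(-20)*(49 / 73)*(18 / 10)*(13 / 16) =-177723 / 146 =-1217.28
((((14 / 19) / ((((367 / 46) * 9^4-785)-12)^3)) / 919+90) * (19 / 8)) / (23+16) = 10476106902149074867946977 / 1911430031269304888062500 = 5.48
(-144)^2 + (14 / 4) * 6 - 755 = 20002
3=3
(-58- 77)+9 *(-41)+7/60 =-30233/60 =-503.88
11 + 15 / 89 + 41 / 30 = 33469 / 2670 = 12.54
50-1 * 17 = 33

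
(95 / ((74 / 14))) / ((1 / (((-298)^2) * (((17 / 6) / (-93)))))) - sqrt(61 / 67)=-501964610 / 10323 - sqrt(4087) / 67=-48626.80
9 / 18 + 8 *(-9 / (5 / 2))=-283 / 10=-28.30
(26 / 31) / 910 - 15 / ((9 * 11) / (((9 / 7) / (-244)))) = 5009 / 2912140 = 0.00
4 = 4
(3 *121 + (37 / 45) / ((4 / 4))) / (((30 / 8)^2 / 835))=43745984 / 2025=21602.96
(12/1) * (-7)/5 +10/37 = -3058/185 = -16.53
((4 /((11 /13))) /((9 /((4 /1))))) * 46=9568 /99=96.65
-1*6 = -6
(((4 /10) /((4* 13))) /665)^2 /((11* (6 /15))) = 1 /32883851000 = 0.00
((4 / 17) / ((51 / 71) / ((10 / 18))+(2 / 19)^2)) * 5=2563100 / 2841023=0.90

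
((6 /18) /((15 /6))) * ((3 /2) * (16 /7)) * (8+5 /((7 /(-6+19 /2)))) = 24 /5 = 4.80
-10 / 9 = -1.11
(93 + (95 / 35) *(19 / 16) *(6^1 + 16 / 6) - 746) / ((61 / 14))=-105011 / 732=-143.46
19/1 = 19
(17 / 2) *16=136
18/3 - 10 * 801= -8004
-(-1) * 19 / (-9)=-19 / 9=-2.11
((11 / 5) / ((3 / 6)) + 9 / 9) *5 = 27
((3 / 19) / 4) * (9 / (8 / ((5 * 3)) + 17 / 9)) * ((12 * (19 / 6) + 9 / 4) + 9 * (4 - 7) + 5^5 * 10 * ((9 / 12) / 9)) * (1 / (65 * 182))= 363447 / 11199968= 0.03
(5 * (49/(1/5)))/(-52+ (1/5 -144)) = -6125/979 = -6.26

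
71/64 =1.11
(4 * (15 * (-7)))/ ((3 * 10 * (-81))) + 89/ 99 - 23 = -19538/ 891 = -21.93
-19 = -19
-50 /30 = -5 /3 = -1.67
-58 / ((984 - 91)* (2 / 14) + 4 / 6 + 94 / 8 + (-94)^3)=4872 / 69757297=0.00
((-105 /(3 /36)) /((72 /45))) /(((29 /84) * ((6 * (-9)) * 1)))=1225 /29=42.24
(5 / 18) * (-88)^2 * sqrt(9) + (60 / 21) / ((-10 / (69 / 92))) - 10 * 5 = 268931 / 42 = 6403.12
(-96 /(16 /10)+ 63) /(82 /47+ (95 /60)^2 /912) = 974592 /567677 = 1.72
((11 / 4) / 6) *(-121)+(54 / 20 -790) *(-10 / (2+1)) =20551 / 8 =2568.88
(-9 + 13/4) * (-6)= 69/2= 34.50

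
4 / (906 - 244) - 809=-267777 / 331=-808.99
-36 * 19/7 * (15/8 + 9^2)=-8098.07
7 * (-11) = -77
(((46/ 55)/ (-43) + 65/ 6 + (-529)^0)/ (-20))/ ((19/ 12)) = -167639/ 449350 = -0.37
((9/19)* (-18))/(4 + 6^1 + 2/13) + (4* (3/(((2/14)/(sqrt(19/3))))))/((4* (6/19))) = -351/418 + 133* sqrt(57)/6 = 166.51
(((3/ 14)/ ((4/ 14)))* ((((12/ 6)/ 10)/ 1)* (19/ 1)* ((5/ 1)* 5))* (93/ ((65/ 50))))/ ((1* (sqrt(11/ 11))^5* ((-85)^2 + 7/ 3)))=397575/ 563732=0.71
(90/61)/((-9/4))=-40/61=-0.66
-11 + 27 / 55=-578 / 55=-10.51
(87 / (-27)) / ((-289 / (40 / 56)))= 145 / 18207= 0.01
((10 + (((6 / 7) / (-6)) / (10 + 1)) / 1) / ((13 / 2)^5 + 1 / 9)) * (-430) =-95232960 / 257308513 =-0.37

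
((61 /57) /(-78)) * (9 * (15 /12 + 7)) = -2013 /1976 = -1.02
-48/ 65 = -0.74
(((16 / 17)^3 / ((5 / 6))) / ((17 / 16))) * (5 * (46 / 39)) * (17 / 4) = 1507328 / 63869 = 23.60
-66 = -66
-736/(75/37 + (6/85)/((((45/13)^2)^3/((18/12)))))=-533913676875000/1470503144077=-363.08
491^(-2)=1/241081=0.00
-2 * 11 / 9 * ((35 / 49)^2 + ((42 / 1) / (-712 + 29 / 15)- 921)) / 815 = 10569538628 / 3828129165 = 2.76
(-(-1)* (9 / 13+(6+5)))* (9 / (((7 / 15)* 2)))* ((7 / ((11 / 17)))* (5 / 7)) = 871.23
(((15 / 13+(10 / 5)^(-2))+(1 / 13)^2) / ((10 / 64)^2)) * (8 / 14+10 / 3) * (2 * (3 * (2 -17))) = -120032256 / 5915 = -20292.86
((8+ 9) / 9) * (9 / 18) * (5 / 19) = 85 / 342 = 0.25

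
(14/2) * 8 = 56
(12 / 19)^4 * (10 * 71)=112.97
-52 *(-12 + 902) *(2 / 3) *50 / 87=-4628000 / 261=-17731.80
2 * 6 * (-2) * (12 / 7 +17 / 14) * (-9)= 4428 / 7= 632.57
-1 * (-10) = 10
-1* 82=-82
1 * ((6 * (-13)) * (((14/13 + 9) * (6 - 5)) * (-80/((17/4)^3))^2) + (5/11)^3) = -27421596794275/32127104339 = -853.53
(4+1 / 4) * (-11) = -187 / 4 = -46.75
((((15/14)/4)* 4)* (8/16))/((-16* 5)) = -3/448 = -0.01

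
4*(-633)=-2532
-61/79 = -0.77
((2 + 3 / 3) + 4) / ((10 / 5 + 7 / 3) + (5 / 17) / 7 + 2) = 2499 / 2276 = 1.10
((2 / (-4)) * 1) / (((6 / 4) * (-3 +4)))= -0.33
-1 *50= -50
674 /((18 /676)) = 227812 /9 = 25312.44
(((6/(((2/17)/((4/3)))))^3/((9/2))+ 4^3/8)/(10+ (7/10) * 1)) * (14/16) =5503190/963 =5714.63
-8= -8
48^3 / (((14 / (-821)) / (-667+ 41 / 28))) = 211498007040 / 49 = 4316285857.96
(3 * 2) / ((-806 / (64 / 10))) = -96 / 2015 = -0.05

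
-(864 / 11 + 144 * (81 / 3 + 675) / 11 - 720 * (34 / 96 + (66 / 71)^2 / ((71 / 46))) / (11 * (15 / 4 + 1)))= -692362951068 / 74803399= -9255.77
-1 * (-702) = 702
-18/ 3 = -6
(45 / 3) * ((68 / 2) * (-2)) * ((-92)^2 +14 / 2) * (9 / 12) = -6480315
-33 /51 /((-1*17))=11 /289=0.04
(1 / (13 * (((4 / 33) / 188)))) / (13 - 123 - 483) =-0.20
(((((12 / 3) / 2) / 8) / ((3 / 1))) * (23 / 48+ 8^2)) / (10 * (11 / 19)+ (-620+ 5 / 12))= -11761 / 1343472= -0.01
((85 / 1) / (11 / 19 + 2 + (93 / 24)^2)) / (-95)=-1088 / 21395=-0.05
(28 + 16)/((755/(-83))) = -4.84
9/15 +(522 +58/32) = 41953/80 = 524.41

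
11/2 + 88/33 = 49/6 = 8.17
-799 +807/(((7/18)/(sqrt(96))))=-799 +58104* sqrt(6)/7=19533.16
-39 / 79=-0.49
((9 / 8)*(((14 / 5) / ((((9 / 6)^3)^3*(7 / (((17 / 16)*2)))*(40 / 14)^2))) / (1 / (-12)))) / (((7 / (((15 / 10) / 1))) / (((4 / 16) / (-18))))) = 0.00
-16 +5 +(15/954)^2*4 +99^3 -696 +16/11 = 269635213643/278091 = 969593.46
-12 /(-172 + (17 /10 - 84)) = 120 /2543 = 0.05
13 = 13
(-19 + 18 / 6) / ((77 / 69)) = -1104 / 77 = -14.34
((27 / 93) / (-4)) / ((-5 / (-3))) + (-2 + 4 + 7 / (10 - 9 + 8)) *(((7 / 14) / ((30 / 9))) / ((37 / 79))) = 14557 / 17205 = 0.85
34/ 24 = 17/ 12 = 1.42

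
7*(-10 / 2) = -35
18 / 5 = 3.60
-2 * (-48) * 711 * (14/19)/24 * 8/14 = 22752/19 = 1197.47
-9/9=-1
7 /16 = 0.44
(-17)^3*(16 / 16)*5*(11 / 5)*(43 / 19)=-2323849 / 19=-122307.84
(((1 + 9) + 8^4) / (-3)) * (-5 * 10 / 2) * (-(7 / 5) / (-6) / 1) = 71855 / 9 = 7983.89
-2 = -2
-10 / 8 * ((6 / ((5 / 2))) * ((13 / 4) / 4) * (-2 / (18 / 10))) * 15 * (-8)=-325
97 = 97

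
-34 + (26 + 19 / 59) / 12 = -22519 / 708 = -31.81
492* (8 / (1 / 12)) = 47232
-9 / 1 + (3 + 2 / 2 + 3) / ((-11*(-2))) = -8.68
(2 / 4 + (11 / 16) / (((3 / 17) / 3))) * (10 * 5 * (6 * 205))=2998125 / 4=749531.25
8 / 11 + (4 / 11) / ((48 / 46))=71 / 66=1.08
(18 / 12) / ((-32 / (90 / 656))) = -135 / 20992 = -0.01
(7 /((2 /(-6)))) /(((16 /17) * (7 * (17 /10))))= -15 /8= -1.88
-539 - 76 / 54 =-14591 / 27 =-540.41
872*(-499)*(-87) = 37856136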